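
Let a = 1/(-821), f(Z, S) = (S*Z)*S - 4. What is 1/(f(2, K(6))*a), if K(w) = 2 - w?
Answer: -821/28 ≈ -29.321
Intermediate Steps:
f(Z, S) = -4 + Z*S**2 (f(Z, S) = Z*S**2 - 4 = -4 + Z*S**2)
a = -1/821 ≈ -0.0012180
1/(f(2, K(6))*a) = 1/((-4 + 2*(2 - 1*6)**2)*(-1/821)) = 1/((-4 + 2*(2 - 6)**2)*(-1/821)) = 1/((-4 + 2*(-4)**2)*(-1/821)) = 1/((-4 + 2*16)*(-1/821)) = 1/((-4 + 32)*(-1/821)) = 1/(28*(-1/821)) = 1/(-28/821) = -821/28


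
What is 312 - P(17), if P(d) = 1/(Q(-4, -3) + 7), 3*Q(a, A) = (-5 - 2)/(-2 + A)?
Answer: 34929/112 ≈ 311.87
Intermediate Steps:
Q(a, A) = -7/(3*(-2 + A)) (Q(a, A) = ((-5 - 2)/(-2 + A))/3 = (-7/(-2 + A))/3 = -7/(3*(-2 + A)))
P(d) = 15/112 (P(d) = 1/(-7/(-6 + 3*(-3)) + 7) = 1/(-7/(-6 - 9) + 7) = 1/(-7/(-15) + 7) = 1/(-7*(-1/15) + 7) = 1/(7/15 + 7) = 1/(112/15) = 15/112)
312 - P(17) = 312 - 1*15/112 = 312 - 15/112 = 34929/112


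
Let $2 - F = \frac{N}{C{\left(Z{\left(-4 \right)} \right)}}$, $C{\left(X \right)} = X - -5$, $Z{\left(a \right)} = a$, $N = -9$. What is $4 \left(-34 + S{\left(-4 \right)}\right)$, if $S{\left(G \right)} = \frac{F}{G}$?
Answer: $-147$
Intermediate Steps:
$C{\left(X \right)} = 5 + X$ ($C{\left(X \right)} = X + 5 = 5 + X$)
$F = 11$ ($F = 2 - - \frac{9}{5 - 4} = 2 - - \frac{9}{1} = 2 - \left(-9\right) 1 = 2 - -9 = 2 + 9 = 11$)
$S{\left(G \right)} = \frac{11}{G}$
$4 \left(-34 + S{\left(-4 \right)}\right) = 4 \left(-34 + \frac{11}{-4}\right) = 4 \left(-34 + 11 \left(- \frac{1}{4}\right)\right) = 4 \left(-34 - \frac{11}{4}\right) = 4 \left(- \frac{147}{4}\right) = -147$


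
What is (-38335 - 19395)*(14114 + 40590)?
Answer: -3158061920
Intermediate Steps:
(-38335 - 19395)*(14114 + 40590) = -57730*54704 = -3158061920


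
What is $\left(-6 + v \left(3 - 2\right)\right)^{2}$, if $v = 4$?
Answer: $4$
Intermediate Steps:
$\left(-6 + v \left(3 - 2\right)\right)^{2} = \left(-6 + 4 \left(3 - 2\right)\right)^{2} = \left(-6 + 4 \cdot 1\right)^{2} = \left(-6 + 4\right)^{2} = \left(-2\right)^{2} = 4$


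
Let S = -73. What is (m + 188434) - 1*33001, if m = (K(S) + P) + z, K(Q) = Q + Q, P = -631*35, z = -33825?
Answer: 99377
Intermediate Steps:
P = -22085
K(Q) = 2*Q
m = -56056 (m = (2*(-73) - 22085) - 33825 = (-146 - 22085) - 33825 = -22231 - 33825 = -56056)
(m + 188434) - 1*33001 = (-56056 + 188434) - 1*33001 = 132378 - 33001 = 99377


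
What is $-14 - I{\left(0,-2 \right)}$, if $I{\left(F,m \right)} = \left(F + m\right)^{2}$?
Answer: $-18$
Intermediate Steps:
$-14 - I{\left(0,-2 \right)} = -14 - \left(0 - 2\right)^{2} = -14 - \left(-2\right)^{2} = -14 - 4 = -18$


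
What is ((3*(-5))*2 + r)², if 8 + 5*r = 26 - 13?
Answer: 841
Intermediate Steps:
r = 1 (r = -8/5 + (26 - 13)/5 = -8/5 + (⅕)*13 = -8/5 + 13/5 = 1)
((3*(-5))*2 + r)² = ((3*(-5))*2 + 1)² = (-15*2 + 1)² = (-30 + 1)² = (-29)² = 841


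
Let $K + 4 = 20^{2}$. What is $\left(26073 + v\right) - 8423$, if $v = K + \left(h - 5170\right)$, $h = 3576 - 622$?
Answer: $15830$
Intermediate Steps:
$K = 396$ ($K = -4 + 20^{2} = -4 + 400 = 396$)
$h = 2954$
$v = -1820$ ($v = 396 + \left(2954 - 5170\right) = 396 - 2216 = -1820$)
$\left(26073 + v\right) - 8423 = \left(26073 - 1820\right) - 8423 = 24253 - 8423 = 15830$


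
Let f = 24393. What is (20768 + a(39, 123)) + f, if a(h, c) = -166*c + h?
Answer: 24782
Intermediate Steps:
a(h, c) = h - 166*c
(20768 + a(39, 123)) + f = (20768 + (39 - 166*123)) + 24393 = (20768 + (39 - 20418)) + 24393 = (20768 - 20379) + 24393 = 389 + 24393 = 24782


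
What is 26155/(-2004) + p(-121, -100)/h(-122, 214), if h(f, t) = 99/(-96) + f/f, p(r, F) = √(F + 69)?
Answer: -26155/2004 - 32*I*√31 ≈ -13.051 - 178.17*I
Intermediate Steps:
p(r, F) = √(69 + F)
h(f, t) = -1/32 (h(f, t) = 99*(-1/96) + 1 = -33/32 + 1 = -1/32)
26155/(-2004) + p(-121, -100)/h(-122, 214) = 26155/(-2004) + √(69 - 100)/(-1/32) = 26155*(-1/2004) + √(-31)*(-32) = -26155/2004 + (I*√31)*(-32) = -26155/2004 - 32*I*√31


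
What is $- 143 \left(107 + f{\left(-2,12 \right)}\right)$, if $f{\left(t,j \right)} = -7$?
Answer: $-14300$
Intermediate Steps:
$- 143 \left(107 + f{\left(-2,12 \right)}\right) = - 143 \left(107 - 7\right) = \left(-143\right) 100 = -14300$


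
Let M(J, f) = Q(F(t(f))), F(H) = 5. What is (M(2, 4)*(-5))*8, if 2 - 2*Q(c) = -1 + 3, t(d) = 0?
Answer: 0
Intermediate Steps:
Q(c) = 0 (Q(c) = 1 - (-1 + 3)/2 = 1 - ½*2 = 1 - 1 = 0)
M(J, f) = 0
(M(2, 4)*(-5))*8 = (0*(-5))*8 = 0*8 = 0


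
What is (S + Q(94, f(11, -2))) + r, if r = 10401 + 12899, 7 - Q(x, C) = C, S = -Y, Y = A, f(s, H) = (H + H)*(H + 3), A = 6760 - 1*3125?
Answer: 19676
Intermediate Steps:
A = 3635 (A = 6760 - 3125 = 3635)
f(s, H) = 2*H*(3 + H) (f(s, H) = (2*H)*(3 + H) = 2*H*(3 + H))
Y = 3635
S = -3635 (S = -1*3635 = -3635)
Q(x, C) = 7 - C
r = 23300
(S + Q(94, f(11, -2))) + r = (-3635 + (7 - 2*(-2)*(3 - 2))) + 23300 = (-3635 + (7 - 2*(-2))) + 23300 = (-3635 + (7 - 1*(-4))) + 23300 = (-3635 + (7 + 4)) + 23300 = (-3635 + 11) + 23300 = -3624 + 23300 = 19676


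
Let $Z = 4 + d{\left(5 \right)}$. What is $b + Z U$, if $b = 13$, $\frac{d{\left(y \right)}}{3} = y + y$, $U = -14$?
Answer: $-463$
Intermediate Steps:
$d{\left(y \right)} = 6 y$ ($d{\left(y \right)} = 3 \left(y + y\right) = 3 \cdot 2 y = 6 y$)
$Z = 34$ ($Z = 4 + 6 \cdot 5 = 4 + 30 = 34$)
$b + Z U = 13 + 34 \left(-14\right) = 13 - 476 = -463$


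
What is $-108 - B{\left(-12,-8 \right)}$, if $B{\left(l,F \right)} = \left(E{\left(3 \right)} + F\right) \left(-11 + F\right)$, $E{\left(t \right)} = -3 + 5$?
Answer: $-222$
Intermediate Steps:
$E{\left(t \right)} = 2$
$B{\left(l,F \right)} = \left(-11 + F\right) \left(2 + F\right)$ ($B{\left(l,F \right)} = \left(2 + F\right) \left(-11 + F\right) = \left(-11 + F\right) \left(2 + F\right)$)
$-108 - B{\left(-12,-8 \right)} = -108 - \left(-22 + \left(-8\right)^{2} - -72\right) = -108 - \left(-22 + 64 + 72\right) = -108 - 114 = -222$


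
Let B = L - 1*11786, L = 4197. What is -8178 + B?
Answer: -15767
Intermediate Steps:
B = -7589 (B = 4197 - 1*11786 = 4197 - 11786 = -7589)
-8178 + B = -8178 - 7589 = -15767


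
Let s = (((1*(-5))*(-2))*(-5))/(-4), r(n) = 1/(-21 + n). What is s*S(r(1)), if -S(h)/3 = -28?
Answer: 1050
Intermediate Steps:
S(h) = 84 (S(h) = -3*(-28) = 84)
s = 25/2 (s = (-5*(-2)*(-5))*(-1/4) = (10*(-5))*(-1/4) = -50*(-1/4) = 25/2 ≈ 12.500)
s*S(r(1)) = (25/2)*84 = 1050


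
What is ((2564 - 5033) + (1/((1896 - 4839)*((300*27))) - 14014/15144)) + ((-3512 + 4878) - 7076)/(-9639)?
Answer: -2210045759356357/894997054350 ≈ -2469.3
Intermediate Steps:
((2564 - 5033) + (1/((1896 - 4839)*((300*27))) - 14014/15144)) + ((-3512 + 4878) - 7076)/(-9639) = (-2469 + (1/(-2943*8100) - 14014*1/15144)) + (1366 - 7076)*(-1/9639) = (-2469 + (-1/2943*1/8100 - 7007/7572)) - 5710*(-1/9639) = (-2469 + (-1/23838300 - 7007/7572)) + 5710/9639 = (-2469 - 6959790653/7520983650) + 5710/9639 = -18576268422503/7520983650 + 5710/9639 = -2210045759356357/894997054350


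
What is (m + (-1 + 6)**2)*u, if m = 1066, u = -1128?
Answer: -1230648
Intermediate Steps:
(m + (-1 + 6)**2)*u = (1066 + (-1 + 6)**2)*(-1128) = (1066 + 5**2)*(-1128) = (1066 + 25)*(-1128) = 1091*(-1128) = -1230648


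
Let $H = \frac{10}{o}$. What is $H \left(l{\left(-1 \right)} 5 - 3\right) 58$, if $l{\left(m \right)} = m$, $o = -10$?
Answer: $464$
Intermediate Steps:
$H = -1$ ($H = \frac{10}{-10} = 10 \left(- \frac{1}{10}\right) = -1$)
$H \left(l{\left(-1 \right)} 5 - 3\right) 58 = - (\left(-1\right) 5 - 3) 58 = - (-5 - 3) 58 = \left(-1\right) \left(-8\right) 58 = 8 \cdot 58 = 464$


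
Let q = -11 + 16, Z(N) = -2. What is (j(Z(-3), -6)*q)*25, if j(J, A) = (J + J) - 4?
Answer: -1000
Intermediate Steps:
q = 5
j(J, A) = -4 + 2*J (j(J, A) = 2*J - 4 = -4 + 2*J)
(j(Z(-3), -6)*q)*25 = ((-4 + 2*(-2))*5)*25 = ((-4 - 4)*5)*25 = -8*5*25 = -40*25 = -1000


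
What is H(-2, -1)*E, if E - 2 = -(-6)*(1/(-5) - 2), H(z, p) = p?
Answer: 56/5 ≈ 11.200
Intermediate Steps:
E = -56/5 (E = 2 - (-6)*(1/(-5) - 2) = 2 - (-6)*(-1/5 - 2) = 2 - (-6)*(-11)/5 = 2 - 1*66/5 = 2 - 66/5 = -56/5 ≈ -11.200)
H(-2, -1)*E = -1*(-56/5) = 56/5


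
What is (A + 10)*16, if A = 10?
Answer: 320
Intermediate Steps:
(A + 10)*16 = (10 + 10)*16 = 20*16 = 320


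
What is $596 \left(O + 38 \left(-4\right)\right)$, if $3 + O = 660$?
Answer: $300980$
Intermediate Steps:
$O = 657$ ($O = -3 + 660 = 657$)
$596 \left(O + 38 \left(-4\right)\right) = 596 \left(657 + 38 \left(-4\right)\right) = 596 \left(657 - 152\right) = 596 \cdot 505 = 300980$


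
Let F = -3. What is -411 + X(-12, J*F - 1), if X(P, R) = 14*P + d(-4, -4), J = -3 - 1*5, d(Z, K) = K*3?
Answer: -591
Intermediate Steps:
d(Z, K) = 3*K
J = -8 (J = -3 - 5 = -8)
X(P, R) = -12 + 14*P (X(P, R) = 14*P + 3*(-4) = 14*P - 12 = -12 + 14*P)
-411 + X(-12, J*F - 1) = -411 + (-12 + 14*(-12)) = -411 + (-12 - 168) = -411 - 180 = -591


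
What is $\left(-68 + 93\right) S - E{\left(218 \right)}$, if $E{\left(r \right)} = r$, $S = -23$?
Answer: $-793$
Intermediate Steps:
$\left(-68 + 93\right) S - E{\left(218 \right)} = \left(-68 + 93\right) \left(-23\right) - 218 = 25 \left(-23\right) - 218 = -575 - 218 = -793$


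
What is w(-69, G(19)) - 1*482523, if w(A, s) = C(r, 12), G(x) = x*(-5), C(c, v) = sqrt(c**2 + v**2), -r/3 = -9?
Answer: -482523 + 3*sqrt(97) ≈ -4.8249e+5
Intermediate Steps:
r = 27 (r = -3*(-9) = 27)
G(x) = -5*x
w(A, s) = 3*sqrt(97) (w(A, s) = sqrt(27**2 + 12**2) = sqrt(729 + 144) = sqrt(873) = 3*sqrt(97))
w(-69, G(19)) - 1*482523 = 3*sqrt(97) - 1*482523 = 3*sqrt(97) - 482523 = -482523 + 3*sqrt(97)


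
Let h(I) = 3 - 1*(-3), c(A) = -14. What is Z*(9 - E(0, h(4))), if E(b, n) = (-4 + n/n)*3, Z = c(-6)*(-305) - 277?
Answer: 71874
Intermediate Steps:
Z = 3993 (Z = -14*(-305) - 277 = 4270 - 277 = 3993)
h(I) = 6 (h(I) = 3 + 3 = 6)
E(b, n) = -9 (E(b, n) = (-4 + 1)*3 = -3*3 = -9)
Z*(9 - E(0, h(4))) = 3993*(9 - 1*(-9)) = 3993*(9 + 9) = 3993*18 = 71874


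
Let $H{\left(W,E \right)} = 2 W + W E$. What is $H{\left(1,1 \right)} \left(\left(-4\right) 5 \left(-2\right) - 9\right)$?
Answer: $93$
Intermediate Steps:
$H{\left(W,E \right)} = 2 W + E W$
$H{\left(1,1 \right)} \left(\left(-4\right) 5 \left(-2\right) - 9\right) = 1 \left(2 + 1\right) \left(\left(-4\right) 5 \left(-2\right) - 9\right) = 1 \cdot 3 \left(\left(-20\right) \left(-2\right) - 9\right) = 3 \left(40 - 9\right) = 3 \cdot 31 = 93$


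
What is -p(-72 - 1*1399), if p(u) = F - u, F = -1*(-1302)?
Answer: -2773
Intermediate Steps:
F = 1302
p(u) = 1302 - u
-p(-72 - 1*1399) = -(1302 - (-72 - 1*1399)) = -(1302 - (-72 - 1399)) = -(1302 - 1*(-1471)) = -(1302 + 1471) = -1*2773 = -2773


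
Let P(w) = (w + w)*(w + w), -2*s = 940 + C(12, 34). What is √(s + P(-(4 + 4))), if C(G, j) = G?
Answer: 2*I*√55 ≈ 14.832*I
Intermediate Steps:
s = -476 (s = -(940 + 12)/2 = -½*952 = -476)
P(w) = 4*w² (P(w) = (2*w)*(2*w) = 4*w²)
√(s + P(-(4 + 4))) = √(-476 + 4*(-(4 + 4))²) = √(-476 + 4*(-1*8)²) = √(-476 + 4*(-8)²) = √(-476 + 4*64) = √(-476 + 256) = √(-220) = 2*I*√55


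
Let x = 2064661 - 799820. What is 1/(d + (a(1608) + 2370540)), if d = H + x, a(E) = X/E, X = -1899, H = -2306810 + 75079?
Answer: 536/752355767 ≈ 7.1243e-7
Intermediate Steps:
x = 1264841
H = -2231731
a(E) = -1899/E
d = -966890 (d = -2231731 + 1264841 = -966890)
1/(d + (a(1608) + 2370540)) = 1/(-966890 + (-1899/1608 + 2370540)) = 1/(-966890 + (-1899*1/1608 + 2370540)) = 1/(-966890 + (-633/536 + 2370540)) = 1/(-966890 + 1270608807/536) = 1/(752355767/536) = 536/752355767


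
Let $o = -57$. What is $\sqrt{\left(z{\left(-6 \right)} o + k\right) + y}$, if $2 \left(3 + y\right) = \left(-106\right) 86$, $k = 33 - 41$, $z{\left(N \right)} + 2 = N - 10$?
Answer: $i \sqrt{3543} \approx 59.523 i$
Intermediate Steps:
$z{\left(N \right)} = -12 + N$ ($z{\left(N \right)} = -2 + \left(N - 10\right) = -2 + \left(-10 + N\right) = -12 + N$)
$k = -8$ ($k = 33 - 41 = -8$)
$y = -4561$ ($y = -3 + \frac{\left(-106\right) 86}{2} = -3 + \frac{1}{2} \left(-9116\right) = -3 - 4558 = -4561$)
$\sqrt{\left(z{\left(-6 \right)} o + k\right) + y} = \sqrt{\left(\left(-12 - 6\right) \left(-57\right) - 8\right) - 4561} = \sqrt{\left(\left(-18\right) \left(-57\right) - 8\right) - 4561} = \sqrt{\left(1026 - 8\right) - 4561} = \sqrt{1018 - 4561} = \sqrt{-3543} = i \sqrt{3543}$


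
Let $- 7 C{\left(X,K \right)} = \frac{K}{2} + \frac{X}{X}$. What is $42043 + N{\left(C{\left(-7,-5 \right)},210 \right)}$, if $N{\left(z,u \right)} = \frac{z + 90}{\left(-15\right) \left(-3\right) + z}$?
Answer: $\frac{8871494}{211} \approx 42045.0$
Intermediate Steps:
$C{\left(X,K \right)} = - \frac{1}{7} - \frac{K}{14}$ ($C{\left(X,K \right)} = - \frac{\frac{K}{2} + \frac{X}{X}}{7} = - \frac{K \frac{1}{2} + 1}{7} = - \frac{\frac{K}{2} + 1}{7} = - \frac{1 + \frac{K}{2}}{7} = - \frac{1}{7} - \frac{K}{14}$)
$N{\left(z,u \right)} = \frac{90 + z}{45 + z}$
$42043 + N{\left(C{\left(-7,-5 \right)},210 \right)} = 42043 + \frac{90 - - \frac{3}{14}}{45 - - \frac{3}{14}} = 42043 + \frac{90 + \left(- \frac{1}{7} + \frac{5}{14}\right)}{45 + \left(- \frac{1}{7} + \frac{5}{14}\right)} = 42043 + \frac{90 + \frac{3}{14}}{45 + \frac{3}{14}} = 42043 + \frac{1}{\frac{633}{14}} \cdot \frac{1263}{14} = 42043 + \frac{14}{633} \cdot \frac{1263}{14} = 42043 + \frac{421}{211} = \frac{8871494}{211}$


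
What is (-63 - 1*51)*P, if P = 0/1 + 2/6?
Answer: -38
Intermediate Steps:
P = ⅓ (P = 0*1 + 2*(⅙) = 0 + ⅓ = ⅓ ≈ 0.33333)
(-63 - 1*51)*P = (-63 - 1*51)*(⅓) = (-63 - 51)*(⅓) = -114*⅓ = -38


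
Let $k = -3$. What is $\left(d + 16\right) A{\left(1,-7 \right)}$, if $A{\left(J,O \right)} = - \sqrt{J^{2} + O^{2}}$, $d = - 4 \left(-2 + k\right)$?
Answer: $- 180 \sqrt{2} \approx -254.56$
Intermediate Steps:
$d = 20$ ($d = - 4 \left(-2 - 3\right) = \left(-4\right) \left(-5\right) = 20$)
$\left(d + 16\right) A{\left(1,-7 \right)} = \left(20 + 16\right) \left(- \sqrt{1^{2} + \left(-7\right)^{2}}\right) = 36 \left(- \sqrt{1 + 49}\right) = 36 \left(- \sqrt{50}\right) = 36 \left(- 5 \sqrt{2}\right) = - 180 \sqrt{2}$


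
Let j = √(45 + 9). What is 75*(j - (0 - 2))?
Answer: 150 + 225*√6 ≈ 701.13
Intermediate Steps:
j = 3*√6 (j = √54 = 3*√6 ≈ 7.3485)
75*(j - (0 - 2)) = 75*(3*√6 - (0 - 2)) = 75*(3*√6 - 1*(-2)) = 75*(3*√6 + 2) = 75*(2 + 3*√6) = 150 + 225*√6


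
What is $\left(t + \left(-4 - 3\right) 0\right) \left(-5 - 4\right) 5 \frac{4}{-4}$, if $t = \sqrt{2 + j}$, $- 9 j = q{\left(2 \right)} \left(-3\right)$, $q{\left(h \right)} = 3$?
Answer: $45 \sqrt{3} \approx 77.942$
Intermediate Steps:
$j = 1$ ($j = - \frac{3 \left(-3\right)}{9} = \left(- \frac{1}{9}\right) \left(-9\right) = 1$)
$t = \sqrt{3}$ ($t = \sqrt{2 + 1} = \sqrt{3} \approx 1.732$)
$\left(t + \left(-4 - 3\right) 0\right) \left(-5 - 4\right) 5 \frac{4}{-4} = \left(\sqrt{3} + \left(-4 - 3\right) 0\right) \left(-5 - 4\right) 5 \frac{4}{-4} = \left(\sqrt{3} - 0\right) \left(\left(-9\right) 5\right) 4 \left(- \frac{1}{4}\right) = \left(\sqrt{3} + 0\right) \left(-45\right) \left(-1\right) = \sqrt{3} \left(-45\right) \left(-1\right) = - 45 \sqrt{3} \left(-1\right) = 45 \sqrt{3}$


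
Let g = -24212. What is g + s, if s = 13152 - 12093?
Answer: -23153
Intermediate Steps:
s = 1059
g + s = -24212 + 1059 = -23153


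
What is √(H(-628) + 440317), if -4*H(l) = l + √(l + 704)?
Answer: √(1761896 - 2*√19)/2 ≈ 663.68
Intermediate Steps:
H(l) = -l/4 - √(704 + l)/4 (H(l) = -(l + √(l + 704))/4 = -(l + √(704 + l))/4 = -l/4 - √(704 + l)/4)
√(H(-628) + 440317) = √((-¼*(-628) - √(704 - 628)/4) + 440317) = √((157 - √19/2) + 440317) = √(440474 - √19/2)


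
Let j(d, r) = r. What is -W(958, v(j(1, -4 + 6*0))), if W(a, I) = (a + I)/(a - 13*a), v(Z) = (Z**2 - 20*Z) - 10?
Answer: 87/958 ≈ 0.090814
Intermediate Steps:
v(Z) = -10 + Z**2 - 20*Z
W(a, I) = -(I + a)/(12*a) (W(a, I) = (I + a)/((-12*a)) = (I + a)*(-1/(12*a)) = -(I + a)/(12*a))
-W(958, v(j(1, -4 + 6*0))) = -(-(-10 + (-4 + 6*0)**2 - 20*(-4 + 6*0)) - 1*958)/(12*958) = -(-(-10 + (-4 + 0)**2 - 20*(-4 + 0)) - 958)/(12*958) = -(-(-10 + (-4)**2 - 20*(-4)) - 958)/(12*958) = -(-(-10 + 16 + 80) - 958)/(12*958) = -(-1*86 - 958)/(12*958) = -(-86 - 958)/(12*958) = -(-1044)/(12*958) = -1*(-87/958) = 87/958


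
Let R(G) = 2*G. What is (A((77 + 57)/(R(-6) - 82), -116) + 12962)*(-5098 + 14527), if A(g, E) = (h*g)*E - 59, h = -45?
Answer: 2420433729/47 ≈ 5.1499e+7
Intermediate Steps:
A(g, E) = -59 - 45*E*g (A(g, E) = (-45*g)*E - 59 = -45*E*g - 59 = -59 - 45*E*g)
(A((77 + 57)/(R(-6) - 82), -116) + 12962)*(-5098 + 14527) = ((-59 - 45*(-116)*(77 + 57)/(2*(-6) - 82)) + 12962)*(-5098 + 14527) = ((-59 - 45*(-116)*134/(-12 - 82)) + 12962)*9429 = ((-59 - 45*(-116)*134/(-94)) + 12962)*9429 = ((-59 - 45*(-116)*134*(-1/94)) + 12962)*9429 = ((-59 - 45*(-116)*(-67/47)) + 12962)*9429 = ((-59 - 349740/47) + 12962)*9429 = (-352513/47 + 12962)*9429 = (256701/47)*9429 = 2420433729/47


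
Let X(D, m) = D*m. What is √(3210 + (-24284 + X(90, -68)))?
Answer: I*√27194 ≈ 164.91*I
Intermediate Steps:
√(3210 + (-24284 + X(90, -68))) = √(3210 + (-24284 + 90*(-68))) = √(3210 + (-24284 - 6120)) = √(3210 - 30404) = √(-27194) = I*√27194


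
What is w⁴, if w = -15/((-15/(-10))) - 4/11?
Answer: 168896016/14641 ≈ 11536.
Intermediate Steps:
w = -114/11 (w = -15/((-15*(-⅒))) - 4*1/11 = -15/3/2 - 4/11 = -15*⅔ - 4/11 = -10 - 4/11 = -114/11 ≈ -10.364)
w⁴ = (-114/11)⁴ = 168896016/14641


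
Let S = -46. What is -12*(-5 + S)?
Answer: 612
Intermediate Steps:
-12*(-5 + S) = -12*(-5 - 46) = -12*(-51) = 612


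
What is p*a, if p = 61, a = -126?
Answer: -7686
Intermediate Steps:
p*a = 61*(-126) = -7686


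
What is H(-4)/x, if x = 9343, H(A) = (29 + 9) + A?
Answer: 34/9343 ≈ 0.0036391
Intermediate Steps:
H(A) = 38 + A
H(-4)/x = (38 - 4)/9343 = 34*(1/9343) = 34/9343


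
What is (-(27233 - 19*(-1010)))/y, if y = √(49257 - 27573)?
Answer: -3571*√5421/834 ≈ -315.26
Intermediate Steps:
y = 2*√5421 (y = √21684 = 2*√5421 ≈ 147.25)
(-(27233 - 19*(-1010)))/y = (-(27233 - 19*(-1010)))/((2*√5421)) = (-(27233 + 19190))*(√5421/10842) = (-1*46423)*(√5421/10842) = -3571*√5421/834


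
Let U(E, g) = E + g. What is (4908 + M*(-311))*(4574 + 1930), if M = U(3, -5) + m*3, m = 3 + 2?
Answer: 5625960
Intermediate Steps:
m = 5
M = 13 (M = (3 - 5) + 5*3 = -2 + 15 = 13)
(4908 + M*(-311))*(4574 + 1930) = (4908 + 13*(-311))*(4574 + 1930) = (4908 - 4043)*6504 = 865*6504 = 5625960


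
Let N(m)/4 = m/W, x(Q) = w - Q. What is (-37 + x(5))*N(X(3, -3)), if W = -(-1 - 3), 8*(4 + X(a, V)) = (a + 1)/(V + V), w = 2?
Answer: 490/3 ≈ 163.33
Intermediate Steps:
X(a, V) = -4 + (1 + a)/(16*V) (X(a, V) = -4 + ((a + 1)/(V + V))/8 = -4 + ((1 + a)/((2*V)))/8 = -4 + ((1 + a)*(1/(2*V)))/8 = -4 + ((1 + a)/(2*V))/8 = -4 + (1 + a)/(16*V))
W = 4 (W = -1*(-4) = 4)
x(Q) = 2 - Q
N(m) = m (N(m) = 4*(m/4) = m)
(-37 + x(5))*N(X(3, -3)) = (-37 + (2 - 1*5))*((1/16)*(1 + 3 - 64*(-3))/(-3)) = (-37 + (2 - 5))*((1/16)*(-⅓)*(1 + 3 + 192)) = (-37 - 3)*((1/16)*(-⅓)*196) = -40*(-49/12) = 490/3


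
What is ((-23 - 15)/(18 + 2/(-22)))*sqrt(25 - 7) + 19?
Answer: 19 - 1254*sqrt(2)/197 ≈ 9.9978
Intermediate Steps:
((-23 - 15)/(18 + 2/(-22)))*sqrt(25 - 7) + 19 = (-38/(18 + 2*(-1/22)))*sqrt(18) + 19 = (-38/(18 - 1/11))*(3*sqrt(2)) + 19 = (-38/197/11)*(3*sqrt(2)) + 19 = (-38*11/197)*(3*sqrt(2)) + 19 = -1254*sqrt(2)/197 + 19 = 19 - 1254*sqrt(2)/197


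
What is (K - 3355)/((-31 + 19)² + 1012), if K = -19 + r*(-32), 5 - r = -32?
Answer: -2279/578 ≈ -3.9429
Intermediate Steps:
r = 37 (r = 5 - 1*(-32) = 5 + 32 = 37)
K = -1203 (K = -19 + 37*(-32) = -19 - 1184 = -1203)
(K - 3355)/((-31 + 19)² + 1012) = (-1203 - 3355)/((-31 + 19)² + 1012) = -4558/((-12)² + 1012) = -4558/(144 + 1012) = -4558/1156 = -4558*1/1156 = -2279/578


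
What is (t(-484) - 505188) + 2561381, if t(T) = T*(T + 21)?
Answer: 2280285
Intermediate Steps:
t(T) = T*(21 + T)
(t(-484) - 505188) + 2561381 = (-484*(21 - 484) - 505188) + 2561381 = (-484*(-463) - 505188) + 2561381 = (224092 - 505188) + 2561381 = -281096 + 2561381 = 2280285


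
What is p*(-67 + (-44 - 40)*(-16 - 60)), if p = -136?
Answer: -859112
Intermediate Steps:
p*(-67 + (-44 - 40)*(-16 - 60)) = -136*(-67 + (-44 - 40)*(-16 - 60)) = -136*(-67 - 84*(-76)) = -136*(-67 + 6384) = -136*6317 = -859112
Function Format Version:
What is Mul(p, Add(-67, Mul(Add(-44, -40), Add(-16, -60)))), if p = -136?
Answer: -859112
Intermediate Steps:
Mul(p, Add(-67, Mul(Add(-44, -40), Add(-16, -60)))) = Mul(-136, Add(-67, Mul(Add(-44, -40), Add(-16, -60)))) = Mul(-136, Add(-67, Mul(-84, -76))) = Mul(-136, Add(-67, 6384)) = Mul(-136, 6317) = -859112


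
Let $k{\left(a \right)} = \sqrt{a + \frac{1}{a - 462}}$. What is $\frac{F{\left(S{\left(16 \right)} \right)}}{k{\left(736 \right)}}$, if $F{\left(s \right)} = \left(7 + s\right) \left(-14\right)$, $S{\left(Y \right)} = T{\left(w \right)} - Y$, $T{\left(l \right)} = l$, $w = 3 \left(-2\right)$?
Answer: $\frac{42 \sqrt{55256210}}{40333} \approx 7.7407$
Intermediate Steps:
$w = -6$
$S{\left(Y \right)} = -6 - Y$
$F{\left(s \right)} = -98 - 14 s$
$k{\left(a \right)} = \sqrt{a + \frac{1}{-462 + a}}$
$\frac{F{\left(S{\left(16 \right)} \right)}}{k{\left(736 \right)}} = \frac{-98 - 14 \left(-6 - 16\right)}{\sqrt{\frac{1 + 736 \left(-462 + 736\right)}{-462 + 736}}} = \frac{-98 - 14 \left(-6 - 16\right)}{\sqrt{\frac{1 + 736 \cdot 274}{274}}} = \frac{-98 - -308}{\sqrt{\frac{1 + 201664}{274}}} = \frac{-98 + 308}{\sqrt{\frac{1}{274} \cdot 201665}} = \frac{210}{\sqrt{\frac{201665}{274}}} = \frac{210}{\frac{1}{274} \sqrt{55256210}} = 210 \frac{\sqrt{55256210}}{201665} = \frac{42 \sqrt{55256210}}{40333}$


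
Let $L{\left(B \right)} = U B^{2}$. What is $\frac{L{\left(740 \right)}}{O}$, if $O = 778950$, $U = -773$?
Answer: $- \frac{8465896}{15579} \approx -543.42$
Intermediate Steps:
$L{\left(B \right)} = - 773 B^{2}$
$\frac{L{\left(740 \right)}}{O} = \frac{\left(-773\right) 740^{2}}{778950} = \left(-773\right) 547600 \cdot \frac{1}{778950} = \left(-423294800\right) \frac{1}{778950} = - \frac{8465896}{15579}$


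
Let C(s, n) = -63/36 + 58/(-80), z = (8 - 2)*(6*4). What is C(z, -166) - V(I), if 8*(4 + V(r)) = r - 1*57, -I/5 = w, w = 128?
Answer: 1773/20 ≈ 88.650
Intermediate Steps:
z = 144 (z = 6*24 = 144)
I = -640 (I = -5*128 = -640)
V(r) = -89/8 + r/8 (V(r) = -4 + (r - 1*57)/8 = -4 + (r - 57)/8 = -4 + (-57 + r)/8 = -4 + (-57/8 + r/8) = -89/8 + r/8)
C(s, n) = -99/40 (C(s, n) = -63*1/36 + 58*(-1/80) = -7/4 - 29/40 = -99/40)
C(z, -166) - V(I) = -99/40 - (-89/8 + (⅛)*(-640)) = -99/40 - (-89/8 - 80) = -99/40 - 1*(-729/8) = -99/40 + 729/8 = 1773/20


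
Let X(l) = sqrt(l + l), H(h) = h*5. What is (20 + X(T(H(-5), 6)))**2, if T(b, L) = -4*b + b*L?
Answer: 300 + 400*I ≈ 300.0 + 400.0*I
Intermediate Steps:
H(h) = 5*h
T(b, L) = -4*b + L*b
X(l) = sqrt(2)*sqrt(l) (X(l) = sqrt(2*l) = sqrt(2)*sqrt(l))
(20 + X(T(H(-5), 6)))**2 = (20 + sqrt(2)*sqrt((5*(-5))*(-4 + 6)))**2 = (20 + sqrt(2)*sqrt(-25*2))**2 = (20 + sqrt(2)*sqrt(-50))**2 = (20 + sqrt(2)*(5*I*sqrt(2)))**2 = (20 + 10*I)**2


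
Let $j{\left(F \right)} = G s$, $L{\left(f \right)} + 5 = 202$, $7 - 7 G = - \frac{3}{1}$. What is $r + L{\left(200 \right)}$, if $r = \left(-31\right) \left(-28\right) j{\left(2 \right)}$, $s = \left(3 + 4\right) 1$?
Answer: $8877$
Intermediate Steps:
$G = \frac{10}{7}$ ($G = 1 - \frac{\left(-3\right) 1^{-1}}{7} = 1 - \frac{\left(-3\right) 1}{7} = 1 - - \frac{3}{7} = 1 + \frac{3}{7} = \frac{10}{7} \approx 1.4286$)
$s = 7$ ($s = 7 \cdot 1 = 7$)
$L{\left(f \right)} = 197$ ($L{\left(f \right)} = -5 + 202 = 197$)
$j{\left(F \right)} = 10$ ($j{\left(F \right)} = \frac{10}{7} \cdot 7 = 10$)
$r = 8680$ ($r = \left(-31\right) \left(-28\right) 10 = 868 \cdot 10 = 8680$)
$r + L{\left(200 \right)} = 8680 + 197 = 8877$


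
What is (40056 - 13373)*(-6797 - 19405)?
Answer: -699147966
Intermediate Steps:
(40056 - 13373)*(-6797 - 19405) = 26683*(-26202) = -699147966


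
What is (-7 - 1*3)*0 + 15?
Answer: 15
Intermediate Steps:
(-7 - 1*3)*0 + 15 = (-7 - 3)*0 + 15 = -10*0 + 15 = 0 + 15 = 15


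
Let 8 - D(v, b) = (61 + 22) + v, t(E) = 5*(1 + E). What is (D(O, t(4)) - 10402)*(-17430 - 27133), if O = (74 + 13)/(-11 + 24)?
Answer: 6073402144/13 ≈ 4.6718e+8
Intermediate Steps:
O = 87/13 ≈ 6.6923
t(E) = 5 + 5*E
D(v, b) = -75 - v (D(v, b) = 8 - ((61 + 22) + v) = 8 - (83 + v) = 8 + (-83 - v) = -75 - v)
(D(O, t(4)) - 10402)*(-17430 - 27133) = ((-75 - 1*87/13) - 10402)*(-17430 - 27133) = ((-75 - 87/13) - 10402)*(-44563) = (-1062/13 - 10402)*(-44563) = -136288/13*(-44563) = 6073402144/13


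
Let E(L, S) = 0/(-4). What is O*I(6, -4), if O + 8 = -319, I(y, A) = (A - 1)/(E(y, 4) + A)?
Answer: -1635/4 ≈ -408.75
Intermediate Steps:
E(L, S) = 0 (E(L, S) = 0*(-¼) = 0)
I(y, A) = (-1 + A)/A (I(y, A) = (A - 1)/(0 + A) = (-1 + A)/A)
O = -327 (O = -8 - 319 = -327)
O*I(6, -4) = -327*(-1 - 4)/(-4) = -(-327)*(-5)/4 = -327*5/4 = -1635/4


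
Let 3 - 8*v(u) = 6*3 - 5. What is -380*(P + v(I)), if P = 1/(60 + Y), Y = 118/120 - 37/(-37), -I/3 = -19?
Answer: 1743725/3719 ≈ 468.87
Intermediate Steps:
I = 57 (I = -3*(-19) = 57)
v(u) = -5/4 (v(u) = 3/8 - (6*3 - 5)/8 = 3/8 - (18 - 5)/8 = 3/8 - ⅛*13 = 3/8 - 13/8 = -5/4)
Y = 119/60 (Y = 118*(1/120) - 37*(-1/37) = 59/60 + 1 = 119/60 ≈ 1.9833)
P = 60/3719 (P = 1/(60 + 119/60) = 1/(3719/60) = 60/3719 ≈ 0.016133)
-380*(P + v(I)) = -380*(60/3719 - 5/4) = -380*(-18355/14876) = 1743725/3719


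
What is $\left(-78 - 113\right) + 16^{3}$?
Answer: $3905$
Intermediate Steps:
$\left(-78 - 113\right) + 16^{3} = \left(-78 - 113\right) + 4096 = -191 + 4096 = 3905$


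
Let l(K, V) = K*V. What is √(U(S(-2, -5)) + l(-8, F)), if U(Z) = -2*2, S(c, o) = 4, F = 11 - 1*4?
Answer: 2*I*√15 ≈ 7.746*I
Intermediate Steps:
F = 7 (F = 11 - 4 = 7)
U(Z) = -4
√(U(S(-2, -5)) + l(-8, F)) = √(-4 - 8*7) = √(-4 - 56) = √(-60) = 2*I*√15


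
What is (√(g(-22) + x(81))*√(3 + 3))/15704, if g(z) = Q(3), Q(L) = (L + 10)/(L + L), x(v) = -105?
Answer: I*√617/15704 ≈ 0.0015817*I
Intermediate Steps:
Q(L) = (10 + L)/(2*L) (Q(L) = (10 + L)/((2*L)) = (10 + L)*(1/(2*L)) = (10 + L)/(2*L))
g(z) = 13/6 (g(z) = (½)*(10 + 3)/3 = (½)*(⅓)*13 = 13/6)
(√(g(-22) + x(81))*√(3 + 3))/15704 = (√(13/6 - 105)*√(3 + 3))/15704 = (√(-617/6)*√6)*(1/15704) = ((I*√3702/6)*√6)*(1/15704) = (I*√617)*(1/15704) = I*√617/15704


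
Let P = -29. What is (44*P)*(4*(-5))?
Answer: 25520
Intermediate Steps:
(44*P)*(4*(-5)) = (44*(-29))*(4*(-5)) = -1276*(-20) = 25520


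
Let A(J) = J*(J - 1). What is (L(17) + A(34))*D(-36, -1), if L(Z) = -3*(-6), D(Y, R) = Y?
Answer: -41040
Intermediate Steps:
L(Z) = 18
A(J) = J*(-1 + J)
(L(17) + A(34))*D(-36, -1) = (18 + 34*(-1 + 34))*(-36) = (18 + 34*33)*(-36) = (18 + 1122)*(-36) = 1140*(-36) = -41040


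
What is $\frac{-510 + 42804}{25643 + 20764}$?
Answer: $\frac{14098}{15469} \approx 0.91137$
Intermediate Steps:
$\frac{-510 + 42804}{25643 + 20764} = \frac{42294}{46407} = 42294 \cdot \frac{1}{46407} = \frac{14098}{15469}$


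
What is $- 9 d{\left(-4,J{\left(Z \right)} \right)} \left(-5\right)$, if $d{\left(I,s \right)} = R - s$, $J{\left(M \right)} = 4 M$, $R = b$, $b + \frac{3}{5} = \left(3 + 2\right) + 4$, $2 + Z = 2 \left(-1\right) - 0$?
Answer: $1098$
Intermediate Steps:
$Z = -4$ ($Z = -2 + \left(2 \left(-1\right) - 0\right) = -2 + \left(-2 + 0\right) = -2 - 2 = -4$)
$b = \frac{42}{5}$ ($b = - \frac{3}{5} + \left(\left(3 + 2\right) + 4\right) = - \frac{3}{5} + \left(5 + 4\right) = - \frac{3}{5} + 9 = \frac{42}{5} \approx 8.4$)
$R = \frac{42}{5} \approx 8.4$
$d{\left(I,s \right)} = \frac{42}{5} - s$
$- 9 d{\left(-4,J{\left(Z \right)} \right)} \left(-5\right) = - 9 \left(\frac{42}{5} - 4 \left(-4\right)\right) \left(-5\right) = - 9 \left(\frac{42}{5} - -16\right) \left(-5\right) = - 9 \left(\frac{42}{5} + 16\right) \left(-5\right) = \left(-9\right) \frac{122}{5} \left(-5\right) = \left(- \frac{1098}{5}\right) \left(-5\right) = 1098$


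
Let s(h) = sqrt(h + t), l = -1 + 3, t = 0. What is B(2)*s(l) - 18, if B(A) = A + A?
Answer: -18 + 4*sqrt(2) ≈ -12.343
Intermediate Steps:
B(A) = 2*A
l = 2
s(h) = sqrt(h) (s(h) = sqrt(h + 0) = sqrt(h))
B(2)*s(l) - 18 = (2*2)*sqrt(2) - 18 = 4*sqrt(2) - 18 = -18 + 4*sqrt(2)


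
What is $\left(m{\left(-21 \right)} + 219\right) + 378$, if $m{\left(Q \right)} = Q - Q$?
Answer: $597$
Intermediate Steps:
$m{\left(Q \right)} = 0$
$\left(m{\left(-21 \right)} + 219\right) + 378 = \left(0 + 219\right) + 378 = 219 + 378 = 597$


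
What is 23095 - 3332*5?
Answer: 6435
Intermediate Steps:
23095 - 3332*5 = 23095 - 1*16660 = 23095 - 16660 = 6435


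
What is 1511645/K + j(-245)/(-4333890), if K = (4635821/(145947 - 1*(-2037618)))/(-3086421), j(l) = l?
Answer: -8830371629601637152330421/4018227654738 ≈ -2.1976e+12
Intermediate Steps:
K = -4635821/6739400870865 (K = (4635821/(145947 + 2037618))*(-1/3086421) = (4635821/2183565)*(-1/3086421) = -4635821/6739400870865 ≈ -6.8787e-7)
1511645/K + j(-245)/(-4333890) = 1511645/(-4635821/6739400870865) - 245/(-4333890) = 1511645*(-6739400870865/4635821) - 245*(-1/4333890) = -10187581629438722925/4635821 + 49/866778 = -8830371629601637152330421/4018227654738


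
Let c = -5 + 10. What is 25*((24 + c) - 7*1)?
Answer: 550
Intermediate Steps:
c = 5
25*((24 + c) - 7*1) = 25*((24 + 5) - 7*1) = 25*(29 - 7) = 25*22 = 550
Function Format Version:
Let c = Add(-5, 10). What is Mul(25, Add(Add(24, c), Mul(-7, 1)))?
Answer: 550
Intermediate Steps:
c = 5
Mul(25, Add(Add(24, c), Mul(-7, 1))) = Mul(25, Add(Add(24, 5), Mul(-7, 1))) = Mul(25, Add(29, -7)) = Mul(25, 22) = 550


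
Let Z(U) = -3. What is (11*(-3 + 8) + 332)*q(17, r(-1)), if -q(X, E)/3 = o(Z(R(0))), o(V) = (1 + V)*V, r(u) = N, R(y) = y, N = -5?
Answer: -6966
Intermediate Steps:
r(u) = -5
o(V) = V*(1 + V)
q(X, E) = -18 (q(X, E) = -(-9)*(1 - 3) = -(-9)*(-2) = -3*6 = -18)
(11*(-3 + 8) + 332)*q(17, r(-1)) = (11*(-3 + 8) + 332)*(-18) = (11*5 + 332)*(-18) = (55 + 332)*(-18) = 387*(-18) = -6966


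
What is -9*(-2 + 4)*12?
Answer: -216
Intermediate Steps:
-9*(-2 + 4)*12 = -9*2*12 = -18*12 = -216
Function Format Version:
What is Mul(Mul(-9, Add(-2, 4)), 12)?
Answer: -216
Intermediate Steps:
Mul(Mul(-9, Add(-2, 4)), 12) = Mul(Mul(-9, 2), 12) = Mul(-18, 12) = -216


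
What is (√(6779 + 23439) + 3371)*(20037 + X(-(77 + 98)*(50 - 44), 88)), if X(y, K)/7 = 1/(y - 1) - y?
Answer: 97029953830/1051 + 28783730*√30218/1051 ≈ 9.7082e+7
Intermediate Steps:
X(y, K) = -7*y + 7/(-1 + y) (X(y, K) = 7*(1/(y - 1) - y) = 7*(1/(-1 + y) - y) = -7*y + 7/(-1 + y))
(√(6779 + 23439) + 3371)*(20037 + X(-(77 + 98)*(50 - 44), 88)) = (√(6779 + 23439) + 3371)*(20037 + 7*(1 - (77 + 98)*(50 - 44) - (-(77 + 98)*(50 - 44))²)/(-1 - (77 + 98)*(50 - 44))) = (√30218 + 3371)*(20037 + 7*(1 - 175*6 - (-175*6)²)/(-1 - 175*6)) = (3371 + √30218)*(20037 + 7*(1 - 1*1050 - (-1*1050)²)/(-1 - 1*1050)) = (3371 + √30218)*(20037 + 7*(1 - 1050 - 1*(-1050)²)/(-1 - 1050)) = (3371 + √30218)*(20037 + 7*(1 - 1050 - 1*1102500)/(-1051)) = (3371 + √30218)*(20037 + 7*(-1/1051)*(1 - 1050 - 1102500)) = (3371 + √30218)*(20037 + 7*(-1/1051)*(-1103549)) = (3371 + √30218)*(20037 + 7724843/1051) = (3371 + √30218)*(28783730/1051) = 97029953830/1051 + 28783730*√30218/1051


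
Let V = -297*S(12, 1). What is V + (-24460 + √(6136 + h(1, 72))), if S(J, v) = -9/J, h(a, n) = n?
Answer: -96949/4 + 8*√97 ≈ -24158.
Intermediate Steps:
V = 891/4 (V = -(-2673)/12 = -297*(-¾) = 891/4 ≈ 222.75)
V + (-24460 + √(6136 + h(1, 72))) = 891/4 + (-24460 + √(6136 + 72)) = 891/4 + (-24460 + √6208) = 891/4 + (-24460 + 8*√97) = -96949/4 + 8*√97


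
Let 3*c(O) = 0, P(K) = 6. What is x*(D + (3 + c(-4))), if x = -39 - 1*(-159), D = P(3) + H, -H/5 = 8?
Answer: -3720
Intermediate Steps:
H = -40 (H = -5*8 = -40)
c(O) = 0 (c(O) = (1/3)*0 = 0)
D = -34 (D = 6 - 40 = -34)
x = 120 (x = -39 + 159 = 120)
x*(D + (3 + c(-4))) = 120*(-34 + (3 + 0)) = 120*(-34 + 3) = 120*(-31) = -3720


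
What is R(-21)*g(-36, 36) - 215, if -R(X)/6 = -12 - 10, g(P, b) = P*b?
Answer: -171287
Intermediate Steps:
R(X) = 132 (R(X) = -6*(-12 - 10) = -6*(-22) = 132)
R(-21)*g(-36, 36) - 215 = 132*(-36*36) - 215 = 132*(-1296) - 215 = -171072 - 215 = -171287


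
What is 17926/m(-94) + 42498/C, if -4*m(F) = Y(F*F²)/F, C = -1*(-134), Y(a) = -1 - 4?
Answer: -451485547/335 ≈ -1.3477e+6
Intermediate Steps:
Y(a) = -5
C = 134
m(F) = 5/(4*F) (m(F) = -(-5)/(4*F) = 5/(4*F))
17926/m(-94) + 42498/C = 17926/(((5/4)/(-94))) + 42498/134 = 17926/(((5/4)*(-1/94))) + 42498*(1/134) = 17926/(-5/376) + 21249/67 = 17926*(-376/5) + 21249/67 = -6740176/5 + 21249/67 = -451485547/335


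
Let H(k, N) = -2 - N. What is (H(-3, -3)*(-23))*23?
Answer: -529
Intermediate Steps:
(H(-3, -3)*(-23))*23 = ((-2 - 1*(-3))*(-23))*23 = ((-2 + 3)*(-23))*23 = (1*(-23))*23 = -23*23 = -529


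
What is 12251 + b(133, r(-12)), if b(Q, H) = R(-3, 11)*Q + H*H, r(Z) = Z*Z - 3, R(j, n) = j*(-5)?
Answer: 34127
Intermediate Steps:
R(j, n) = -5*j
r(Z) = -3 + Z² (r(Z) = Z² - 3 = -3 + Z²)
b(Q, H) = H² + 15*Q (b(Q, H) = (-5*(-3))*Q + H*H = 15*Q + H² = H² + 15*Q)
12251 + b(133, r(-12)) = 12251 + ((-3 + (-12)²)² + 15*133) = 12251 + ((-3 + 144)² + 1995) = 12251 + (141² + 1995) = 12251 + (19881 + 1995) = 12251 + 21876 = 34127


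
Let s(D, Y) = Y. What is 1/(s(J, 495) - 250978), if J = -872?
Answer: -1/250483 ≈ -3.9923e-6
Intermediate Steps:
1/(s(J, 495) - 250978) = 1/(495 - 250978) = 1/(-250483) = -1/250483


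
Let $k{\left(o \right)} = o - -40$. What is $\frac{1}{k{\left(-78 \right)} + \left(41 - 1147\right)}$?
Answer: $- \frac{1}{1144} \approx -0.00087413$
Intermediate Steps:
$k{\left(o \right)} = 40 + o$ ($k{\left(o \right)} = o + 40 = 40 + o$)
$\frac{1}{k{\left(-78 \right)} + \left(41 - 1147\right)} = \frac{1}{\left(40 - 78\right) + \left(41 - 1147\right)} = \frac{1}{-38 + \left(41 - 1147\right)} = \frac{1}{-38 - 1106} = \frac{1}{-1144} = - \frac{1}{1144}$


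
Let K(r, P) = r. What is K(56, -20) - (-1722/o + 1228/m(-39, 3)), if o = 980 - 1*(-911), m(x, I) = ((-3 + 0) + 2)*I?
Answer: 2645002/5673 ≈ 466.24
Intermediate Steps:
m(x, I) = -I (m(x, I) = (-3 + 2)*I = -I)
o = 1891 (o = 980 + 911 = 1891)
K(56, -20) - (-1722/o + 1228/m(-39, 3)) = 56 - (-1722/1891 + 1228/((-1*3))) = 56 - (-1722*1/1891 + 1228/(-3)) = 56 - (-1722/1891 + 1228*(-1/3)) = 56 - (-1722/1891 - 1228/3) = 56 - 1*(-2327314/5673) = 56 + 2327314/5673 = 2645002/5673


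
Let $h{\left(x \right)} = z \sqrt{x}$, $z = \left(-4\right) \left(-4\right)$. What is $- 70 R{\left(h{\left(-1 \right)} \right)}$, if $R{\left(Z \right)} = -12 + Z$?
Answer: $840 - 1120 i \approx 840.0 - 1120.0 i$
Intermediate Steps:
$z = 16$
$h{\left(x \right)} = 16 \sqrt{x}$
$- 70 R{\left(h{\left(-1 \right)} \right)} = - 70 \left(-12 + 16 \sqrt{-1}\right) = - 70 \left(-12 + 16 i\right) = 840 - 1120 i$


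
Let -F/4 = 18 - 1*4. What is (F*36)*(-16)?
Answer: 32256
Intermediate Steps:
F = -56 (F = -4*(18 - 1*4) = -4*(18 - 4) = -4*14 = -56)
(F*36)*(-16) = -56*36*(-16) = -2016*(-16) = 32256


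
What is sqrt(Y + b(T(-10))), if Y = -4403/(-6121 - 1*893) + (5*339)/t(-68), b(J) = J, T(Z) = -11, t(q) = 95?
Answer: sqrt(2707413018)/19038 ≈ 2.7331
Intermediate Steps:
Y = 351629/19038 (Y = -4403/(-6121 - 1*893) + (5*339)/95 = -4403/(-6121 - 893) + 1695*(1/95) = -4403/(-7014) + 339/19 = -4403*(-1/7014) + 339/19 = 629/1002 + 339/19 = 351629/19038 ≈ 18.470)
sqrt(Y + b(T(-10))) = sqrt(351629/19038 - 11) = sqrt(142211/19038) = sqrt(2707413018)/19038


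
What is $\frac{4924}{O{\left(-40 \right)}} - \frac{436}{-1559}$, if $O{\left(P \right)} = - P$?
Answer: $\frac{1923489}{15590} \approx 123.38$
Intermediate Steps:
$\frac{4924}{O{\left(-40 \right)}} - \frac{436}{-1559} = \frac{4924}{\left(-1\right) \left(-40\right)} - \frac{436}{-1559} = \frac{4924}{40} - - \frac{436}{1559} = 4924 \cdot \frac{1}{40} + \frac{436}{1559} = \frac{1231}{10} + \frac{436}{1559} = \frac{1923489}{15590}$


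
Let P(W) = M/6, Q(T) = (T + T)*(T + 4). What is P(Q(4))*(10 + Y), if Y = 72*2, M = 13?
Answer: 1001/3 ≈ 333.67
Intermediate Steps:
Q(T) = 2*T*(4 + T) (Q(T) = (2*T)*(4 + T) = 2*T*(4 + T))
Y = 144
P(W) = 13/6
P(Q(4))*(10 + Y) = 13*(10 + 144)/6 = (13/6)*154 = 1001/3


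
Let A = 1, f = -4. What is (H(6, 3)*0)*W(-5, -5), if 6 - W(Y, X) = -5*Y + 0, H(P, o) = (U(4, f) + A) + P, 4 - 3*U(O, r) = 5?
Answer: 0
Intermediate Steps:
U(O, r) = -1/3 (U(O, r) = 4/3 - 1/3*5 = 4/3 - 5/3 = -1/3)
H(P, o) = 2/3 + P (H(P, o) = (-1/3 + 1) + P = 2/3 + P)
W(Y, X) = 6 + 5*Y (W(Y, X) = 6 - (-5*Y + 0) = 6 - (-5)*Y = 6 + 5*Y)
(H(6, 3)*0)*W(-5, -5) = ((2/3 + 6)*0)*(6 + 5*(-5)) = ((20/3)*0)*(6 - 25) = 0*(-19) = 0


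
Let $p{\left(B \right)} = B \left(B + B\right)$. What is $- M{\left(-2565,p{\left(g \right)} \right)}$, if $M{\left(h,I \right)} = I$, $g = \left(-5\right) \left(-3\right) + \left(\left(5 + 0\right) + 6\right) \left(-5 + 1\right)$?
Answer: $-1682$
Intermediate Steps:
$g = -29$ ($g = 15 + \left(5 + 6\right) \left(-4\right) = 15 + 11 \left(-4\right) = 15 - 44 = -29$)
$p{\left(B \right)} = 2 B^{2}$ ($p{\left(B \right)} = B 2 B = 2 B^{2}$)
$- M{\left(-2565,p{\left(g \right)} \right)} = - 2 \left(-29\right)^{2} = - 2 \cdot 841 = \left(-1\right) 1682 = -1682$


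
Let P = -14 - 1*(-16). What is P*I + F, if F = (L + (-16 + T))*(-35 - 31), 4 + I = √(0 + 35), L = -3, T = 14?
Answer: 322 + 2*√35 ≈ 333.83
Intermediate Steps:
I = -4 + √35 (I = -4 + √(0 + 35) = -4 + √35 ≈ 1.9161)
F = 330 (F = (-3 + (-16 + 14))*(-35 - 31) = (-3 - 2)*(-66) = -5*(-66) = 330)
P = 2 (P = -14 + 16 = 2)
P*I + F = 2*(-4 + √35) + 330 = (-8 + 2*√35) + 330 = 322 + 2*√35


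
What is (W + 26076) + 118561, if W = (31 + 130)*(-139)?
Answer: 122258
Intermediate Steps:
W = -22379 (W = 161*(-139) = -22379)
(W + 26076) + 118561 = (-22379 + 26076) + 118561 = 3697 + 118561 = 122258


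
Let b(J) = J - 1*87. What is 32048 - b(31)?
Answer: 32104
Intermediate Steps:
b(J) = -87 + J (b(J) = J - 87 = -87 + J)
32048 - b(31) = 32048 - (-87 + 31) = 32048 - 1*(-56) = 32048 + 56 = 32104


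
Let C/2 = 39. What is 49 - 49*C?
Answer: -3773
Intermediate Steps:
C = 78 (C = 2*39 = 78)
49 - 49*C = 49 - 49*78 = 49 - 3822 = -3773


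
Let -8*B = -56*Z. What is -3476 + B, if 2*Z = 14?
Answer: -3427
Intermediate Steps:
Z = 7 (Z = (1/2)*14 = 7)
B = 49 (B = -(-7)*7 = -1/8*(-392) = 49)
-3476 + B = -3476 + 49 = -3427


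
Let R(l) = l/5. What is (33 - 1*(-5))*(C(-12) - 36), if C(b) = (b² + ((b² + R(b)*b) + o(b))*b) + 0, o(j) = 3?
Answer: -380304/5 ≈ -76061.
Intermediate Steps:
R(l) = l/5 (R(l) = l*(⅕) = l/5)
C(b) = b² + b*(3 + 6*b²/5) (C(b) = (b² + ((b² + (b/5)*b) + 3)*b) + 0 = (b² + ((b² + b²/5) + 3)*b) + 0 = (b² + (6*b²/5 + 3)*b) + 0 = (b² + (3 + 6*b²/5)*b) + 0 = (b² + b*(3 + 6*b²/5)) + 0 = b² + b*(3 + 6*b²/5))
(33 - 1*(-5))*(C(-12) - 36) = (33 - 1*(-5))*((⅕)*(-12)*(15 + 5*(-12) + 6*(-12)²) - 36) = (33 + 5)*((⅕)*(-12)*(15 - 60 + 6*144) - 36) = 38*((⅕)*(-12)*(15 - 60 + 864) - 36) = 38*((⅕)*(-12)*819 - 36) = 38*(-9828/5 - 36) = 38*(-10008/5) = -380304/5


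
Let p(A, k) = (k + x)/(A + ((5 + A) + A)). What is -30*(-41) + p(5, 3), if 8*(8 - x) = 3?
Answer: 39377/32 ≈ 1230.5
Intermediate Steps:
x = 61/8 (x = 8 - ⅛*3 = 8 - 3/8 = 61/8 ≈ 7.6250)
p(A, k) = (61/8 + k)/(5 + 3*A) (p(A, k) = (k + 61/8)/(A + ((5 + A) + A)) = (61/8 + k)/(A + (5 + 2*A)) = (61/8 + k)/(5 + 3*A))
-30*(-41) + p(5, 3) = -30*(-41) + (61 + 8*3)/(8*(5 + 3*5)) = 1230 + (61 + 24)/(8*(5 + 15)) = 1230 + (⅛)*85/20 = 1230 + (⅛)*(1/20)*85 = 1230 + 17/32 = 39377/32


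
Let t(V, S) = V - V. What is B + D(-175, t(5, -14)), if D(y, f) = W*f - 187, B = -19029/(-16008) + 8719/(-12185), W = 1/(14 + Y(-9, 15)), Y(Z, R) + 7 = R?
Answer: -12127818049/65019160 ≈ -186.53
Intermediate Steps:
Y(Z, R) = -7 + R
t(V, S) = 0
W = 1/22 (W = 1/(14 + (-7 + 15)) = 1/(14 + 8) = 1/22 ≈ 0.045455)
B = 30764871/65019160 (B = -19029*(-1/16008) + 8719*(-1/12185) = 6343/5336 - 8719/12185 = 30764871/65019160 ≈ 0.47317)
D(y, f) = -187 + f/22 (D(y, f) = f/22 - 187 = -187 + f/22)
B + D(-175, t(5, -14)) = 30764871/65019160 + (-187 + (1/22)*0) = 30764871/65019160 + (-187 + 0) = 30764871/65019160 - 187 = -12127818049/65019160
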